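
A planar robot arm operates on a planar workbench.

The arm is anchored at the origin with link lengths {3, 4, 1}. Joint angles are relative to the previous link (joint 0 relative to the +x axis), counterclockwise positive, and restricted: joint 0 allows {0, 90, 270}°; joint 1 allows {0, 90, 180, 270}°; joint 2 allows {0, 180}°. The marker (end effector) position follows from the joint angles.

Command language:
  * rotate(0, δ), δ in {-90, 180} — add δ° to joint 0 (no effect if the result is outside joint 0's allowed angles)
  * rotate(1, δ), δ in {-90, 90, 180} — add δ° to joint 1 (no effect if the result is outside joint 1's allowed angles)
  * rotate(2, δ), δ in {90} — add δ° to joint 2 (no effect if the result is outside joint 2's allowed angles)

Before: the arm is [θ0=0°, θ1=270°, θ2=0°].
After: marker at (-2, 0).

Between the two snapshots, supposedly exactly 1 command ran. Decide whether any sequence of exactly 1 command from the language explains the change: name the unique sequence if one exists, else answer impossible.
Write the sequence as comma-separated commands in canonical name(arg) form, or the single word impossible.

rotate(1, -90)

begin: [θ0=0°, θ1=270°, θ2=0°]
t=1 rotate(1, -90) ⇒ [θ0=0°, θ1=180°, θ2=0°]
no rival 1-sequence matches.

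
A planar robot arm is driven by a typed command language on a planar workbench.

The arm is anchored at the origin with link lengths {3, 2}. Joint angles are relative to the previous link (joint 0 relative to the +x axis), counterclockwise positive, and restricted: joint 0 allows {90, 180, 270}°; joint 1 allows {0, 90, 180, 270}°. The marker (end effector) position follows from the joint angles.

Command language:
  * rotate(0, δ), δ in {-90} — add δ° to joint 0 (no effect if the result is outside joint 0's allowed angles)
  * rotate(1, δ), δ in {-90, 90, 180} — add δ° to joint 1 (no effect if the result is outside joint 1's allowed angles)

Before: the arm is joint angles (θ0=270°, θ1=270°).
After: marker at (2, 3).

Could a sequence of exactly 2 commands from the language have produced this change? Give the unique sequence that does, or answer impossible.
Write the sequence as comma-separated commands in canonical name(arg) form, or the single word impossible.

rotate(0, -90), rotate(0, -90)

from: joint angles (θ0=270°, θ1=270°)
[1] after rotate(0, -90): joint angles (θ0=180°, θ1=270°)
[2] after rotate(0, -90): joint angles (θ0=90°, θ1=270°)
no other 2-command option fits: unique.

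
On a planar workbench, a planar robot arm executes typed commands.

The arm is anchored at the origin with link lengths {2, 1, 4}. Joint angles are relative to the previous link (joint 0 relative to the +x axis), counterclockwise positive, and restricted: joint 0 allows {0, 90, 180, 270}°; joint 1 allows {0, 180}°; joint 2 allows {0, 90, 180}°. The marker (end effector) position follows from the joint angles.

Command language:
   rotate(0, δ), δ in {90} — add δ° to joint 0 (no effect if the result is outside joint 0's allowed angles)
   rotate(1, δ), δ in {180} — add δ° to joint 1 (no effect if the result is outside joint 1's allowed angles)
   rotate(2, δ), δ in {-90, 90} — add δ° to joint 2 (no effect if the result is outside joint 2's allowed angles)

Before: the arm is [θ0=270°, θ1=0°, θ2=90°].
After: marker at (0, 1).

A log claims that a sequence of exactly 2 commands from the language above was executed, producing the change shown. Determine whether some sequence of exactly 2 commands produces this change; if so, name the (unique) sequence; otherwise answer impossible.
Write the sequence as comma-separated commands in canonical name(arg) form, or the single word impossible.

t0: [θ0=270°, θ1=0°, θ2=90°]
step 1 (rotate(2, 90)): [θ0=270°, θ1=0°, θ2=180°]
step 2 (rotate(2, 90)): [θ0=270°, θ1=0°, θ2=180°]
no rival 2-sequence matches.

rotate(2, 90), rotate(2, 90)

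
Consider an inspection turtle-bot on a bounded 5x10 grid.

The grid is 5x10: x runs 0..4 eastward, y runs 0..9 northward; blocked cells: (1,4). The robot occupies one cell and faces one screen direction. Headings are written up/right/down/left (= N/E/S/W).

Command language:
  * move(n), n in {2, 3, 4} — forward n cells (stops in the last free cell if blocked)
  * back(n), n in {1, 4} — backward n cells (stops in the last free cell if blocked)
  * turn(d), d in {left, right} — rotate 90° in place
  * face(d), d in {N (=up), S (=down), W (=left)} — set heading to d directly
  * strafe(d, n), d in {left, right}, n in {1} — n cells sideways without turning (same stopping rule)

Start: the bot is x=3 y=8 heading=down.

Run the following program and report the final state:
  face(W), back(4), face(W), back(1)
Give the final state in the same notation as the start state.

begin: x=3 y=8 heading=down
[1] after face(W): x=3 y=8 heading=left
[2] after back(4): x=4 y=8 heading=left
[3] after face(W): x=4 y=8 heading=left
[4] after back(1): x=4 y=8 heading=left

x=4 y=8 heading=left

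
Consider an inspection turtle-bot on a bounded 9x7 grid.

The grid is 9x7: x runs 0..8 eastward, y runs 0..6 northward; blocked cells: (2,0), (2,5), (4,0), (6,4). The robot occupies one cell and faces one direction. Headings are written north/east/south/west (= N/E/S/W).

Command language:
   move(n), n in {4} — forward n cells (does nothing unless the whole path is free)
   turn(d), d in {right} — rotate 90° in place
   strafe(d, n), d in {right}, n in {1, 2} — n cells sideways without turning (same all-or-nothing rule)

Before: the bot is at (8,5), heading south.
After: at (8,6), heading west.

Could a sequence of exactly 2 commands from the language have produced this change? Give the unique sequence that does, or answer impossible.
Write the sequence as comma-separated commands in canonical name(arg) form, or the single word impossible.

turn(right), strafe(right, 1)

key: cell and facing (now W) both changed — the 2 commands mix motion and turning
begin: at (8,5), heading south
t=1 turn(right) ⇒ at (8,5), heading west
t=2 strafe(right, 1) ⇒ at (8,6), heading west
no other 2-command option fits: unique.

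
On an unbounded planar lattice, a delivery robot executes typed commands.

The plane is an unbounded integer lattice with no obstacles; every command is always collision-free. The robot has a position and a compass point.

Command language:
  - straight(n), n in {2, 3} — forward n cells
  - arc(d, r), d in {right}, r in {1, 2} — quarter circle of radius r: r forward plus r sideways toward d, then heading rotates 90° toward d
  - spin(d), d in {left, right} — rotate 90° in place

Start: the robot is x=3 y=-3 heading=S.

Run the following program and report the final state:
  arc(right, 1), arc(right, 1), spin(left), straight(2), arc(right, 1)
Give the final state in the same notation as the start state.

x=-2 y=-2 heading=N

start: x=3 y=-3 heading=S
step 1 (arc(right, 1)): x=2 y=-4 heading=W
step 2 (arc(right, 1)): x=1 y=-3 heading=N
step 3 (spin(left)): x=1 y=-3 heading=W
step 4 (straight(2)): x=-1 y=-3 heading=W
step 5 (arc(right, 1)): x=-2 y=-2 heading=N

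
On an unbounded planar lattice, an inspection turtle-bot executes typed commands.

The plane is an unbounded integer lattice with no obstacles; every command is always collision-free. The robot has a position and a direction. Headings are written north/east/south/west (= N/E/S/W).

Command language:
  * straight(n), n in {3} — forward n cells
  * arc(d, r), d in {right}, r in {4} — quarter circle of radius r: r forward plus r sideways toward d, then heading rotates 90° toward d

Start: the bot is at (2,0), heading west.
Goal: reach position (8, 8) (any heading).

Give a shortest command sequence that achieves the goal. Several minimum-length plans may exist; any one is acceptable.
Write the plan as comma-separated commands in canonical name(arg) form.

start: at (2,0), heading west
t=1 arc(right, 4) ⇒ at (-2,4), heading north
t=2 arc(right, 4) ⇒ at (2,8), heading east
t=3 straight(3) ⇒ at (5,8), heading east
t=4 straight(3) ⇒ at (8,8), heading east
no 3-step plan works, so 4 is optimal.

arc(right, 4), arc(right, 4), straight(3), straight(3)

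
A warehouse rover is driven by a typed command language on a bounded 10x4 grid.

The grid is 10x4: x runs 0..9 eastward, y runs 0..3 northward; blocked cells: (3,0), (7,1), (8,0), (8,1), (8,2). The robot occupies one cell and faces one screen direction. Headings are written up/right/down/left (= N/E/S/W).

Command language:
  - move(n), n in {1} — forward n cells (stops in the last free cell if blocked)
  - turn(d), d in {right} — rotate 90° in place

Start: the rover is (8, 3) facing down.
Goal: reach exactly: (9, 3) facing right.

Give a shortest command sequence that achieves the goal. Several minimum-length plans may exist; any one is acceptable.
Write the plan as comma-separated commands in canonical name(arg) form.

turn(right), turn(right), turn(right), move(1)

t0: (8, 3) facing down
step 1 (turn(right)): (8, 3) facing left
step 2 (turn(right)): (8, 3) facing up
step 3 (turn(right)): (8, 3) facing right
step 4 (move(1)): (9, 3) facing right
nothing shorter than 4 reaches the goal.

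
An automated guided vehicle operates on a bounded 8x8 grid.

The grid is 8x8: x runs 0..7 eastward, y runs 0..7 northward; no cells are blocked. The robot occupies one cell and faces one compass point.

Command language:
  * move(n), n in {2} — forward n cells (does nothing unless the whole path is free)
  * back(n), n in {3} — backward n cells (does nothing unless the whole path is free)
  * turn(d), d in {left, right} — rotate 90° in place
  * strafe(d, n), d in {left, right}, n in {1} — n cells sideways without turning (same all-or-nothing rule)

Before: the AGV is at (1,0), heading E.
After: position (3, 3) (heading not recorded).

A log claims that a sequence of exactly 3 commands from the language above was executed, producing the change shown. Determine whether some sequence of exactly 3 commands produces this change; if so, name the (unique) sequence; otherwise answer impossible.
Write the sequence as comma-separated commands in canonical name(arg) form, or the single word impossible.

key: running back(3) before move(2) would end elsewhere — order is forced
from: at (1,0), heading E
1. move(2) → at (3,0), heading E
2. turn(right) → at (3,0), heading S
3. back(3) → at (3,3), heading S
all 216 alternatives checked — unique.

move(2), turn(right), back(3)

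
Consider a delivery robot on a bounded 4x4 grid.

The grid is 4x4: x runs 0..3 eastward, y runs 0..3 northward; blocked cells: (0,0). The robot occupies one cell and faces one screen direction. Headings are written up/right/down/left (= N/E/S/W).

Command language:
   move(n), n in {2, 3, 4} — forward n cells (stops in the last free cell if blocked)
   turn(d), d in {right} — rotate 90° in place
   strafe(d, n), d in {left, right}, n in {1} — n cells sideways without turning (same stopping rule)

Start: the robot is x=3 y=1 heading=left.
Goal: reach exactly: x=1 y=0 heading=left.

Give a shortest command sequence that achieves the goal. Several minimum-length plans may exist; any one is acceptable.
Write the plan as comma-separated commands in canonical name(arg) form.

t0: x=3 y=1 heading=left
1. strafe(left, 1) → x=3 y=0 heading=left
2. move(4) → x=1 y=0 heading=left
nothing shorter than 2 reaches the goal.

strafe(left, 1), move(4)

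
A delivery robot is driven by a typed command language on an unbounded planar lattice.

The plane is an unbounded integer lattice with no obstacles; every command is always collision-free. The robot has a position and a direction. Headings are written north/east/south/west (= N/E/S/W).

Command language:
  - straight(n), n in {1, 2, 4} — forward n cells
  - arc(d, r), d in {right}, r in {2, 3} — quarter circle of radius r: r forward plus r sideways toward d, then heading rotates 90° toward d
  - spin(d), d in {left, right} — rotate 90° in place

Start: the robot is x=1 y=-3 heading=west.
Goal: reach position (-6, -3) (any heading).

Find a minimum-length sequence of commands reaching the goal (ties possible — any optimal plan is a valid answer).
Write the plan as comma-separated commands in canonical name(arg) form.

initial: x=1 y=-3 heading=west
1. straight(4) → x=-3 y=-3 heading=west
2. straight(2) → x=-5 y=-3 heading=west
3. straight(1) → x=-6 y=-3 heading=west
nothing shorter than 3 reaches the goal.

straight(4), straight(2), straight(1)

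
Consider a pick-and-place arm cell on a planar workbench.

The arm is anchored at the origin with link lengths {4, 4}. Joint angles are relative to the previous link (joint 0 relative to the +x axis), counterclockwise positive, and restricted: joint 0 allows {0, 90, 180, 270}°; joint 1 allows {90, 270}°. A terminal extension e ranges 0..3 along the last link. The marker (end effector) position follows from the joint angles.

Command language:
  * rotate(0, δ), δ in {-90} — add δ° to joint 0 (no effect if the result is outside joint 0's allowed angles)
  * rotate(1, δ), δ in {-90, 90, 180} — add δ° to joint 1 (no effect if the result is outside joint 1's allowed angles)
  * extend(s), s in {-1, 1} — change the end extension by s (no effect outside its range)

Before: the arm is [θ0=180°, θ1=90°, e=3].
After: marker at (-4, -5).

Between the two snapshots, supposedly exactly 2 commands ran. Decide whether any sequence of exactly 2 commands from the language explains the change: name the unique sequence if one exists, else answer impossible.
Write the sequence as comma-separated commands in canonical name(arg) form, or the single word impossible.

extend(-1), extend(-1)

from: [θ0=180°, θ1=90°, e=3]
[1] after extend(-1): [θ0=180°, θ1=90°, e=2]
[2] after extend(-1): [θ0=180°, θ1=90°, e=1]
uniquely the one of 36 2-step routes that fits.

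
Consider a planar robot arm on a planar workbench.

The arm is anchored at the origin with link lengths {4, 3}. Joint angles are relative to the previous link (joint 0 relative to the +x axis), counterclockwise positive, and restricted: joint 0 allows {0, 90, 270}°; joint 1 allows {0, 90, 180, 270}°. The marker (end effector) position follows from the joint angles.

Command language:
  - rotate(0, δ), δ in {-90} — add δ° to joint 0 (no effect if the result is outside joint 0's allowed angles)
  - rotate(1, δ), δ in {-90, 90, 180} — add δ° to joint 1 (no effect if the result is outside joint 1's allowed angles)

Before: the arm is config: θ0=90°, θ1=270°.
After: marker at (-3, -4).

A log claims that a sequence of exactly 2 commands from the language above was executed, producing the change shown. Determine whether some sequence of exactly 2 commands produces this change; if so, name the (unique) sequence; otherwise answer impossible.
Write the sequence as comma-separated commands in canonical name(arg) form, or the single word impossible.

initial: config: θ0=90°, θ1=270°
1. rotate(0, -90) → config: θ0=0°, θ1=270°
2. rotate(0, -90) → config: θ0=270°, θ1=270°
no other 2-command option fits: unique.

rotate(0, -90), rotate(0, -90)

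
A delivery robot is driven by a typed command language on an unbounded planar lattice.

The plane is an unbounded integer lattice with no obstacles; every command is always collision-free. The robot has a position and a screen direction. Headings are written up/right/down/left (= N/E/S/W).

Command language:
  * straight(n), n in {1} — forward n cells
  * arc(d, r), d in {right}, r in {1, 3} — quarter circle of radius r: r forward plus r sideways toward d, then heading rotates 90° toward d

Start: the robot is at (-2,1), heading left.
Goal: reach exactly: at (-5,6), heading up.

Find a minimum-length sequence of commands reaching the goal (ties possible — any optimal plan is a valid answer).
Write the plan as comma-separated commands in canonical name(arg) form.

arc(right, 3), straight(1), straight(1)

start: at (-2,1), heading left
1. arc(right, 3) → at (-5,4), heading up
2. straight(1) → at (-5,5), heading up
3. straight(1) → at (-5,6), heading up
nothing shorter than 3 reaches the goal.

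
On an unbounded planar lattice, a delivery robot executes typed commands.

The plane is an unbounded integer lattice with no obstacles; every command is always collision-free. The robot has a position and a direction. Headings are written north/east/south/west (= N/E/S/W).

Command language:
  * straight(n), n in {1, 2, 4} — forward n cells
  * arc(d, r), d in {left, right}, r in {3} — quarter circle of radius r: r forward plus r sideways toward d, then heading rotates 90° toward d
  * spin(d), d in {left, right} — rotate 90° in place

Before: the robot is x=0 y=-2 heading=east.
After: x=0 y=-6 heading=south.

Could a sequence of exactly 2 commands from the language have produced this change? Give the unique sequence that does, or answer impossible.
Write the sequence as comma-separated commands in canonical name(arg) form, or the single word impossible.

spin(right), straight(4)

key: running straight(4) before spin(right) would end elsewhere — order is forced
start: x=0 y=-2 heading=east
t=1 spin(right) ⇒ x=0 y=-2 heading=south
t=2 straight(4) ⇒ x=0 y=-6 heading=south
no other 2-command option fits: unique.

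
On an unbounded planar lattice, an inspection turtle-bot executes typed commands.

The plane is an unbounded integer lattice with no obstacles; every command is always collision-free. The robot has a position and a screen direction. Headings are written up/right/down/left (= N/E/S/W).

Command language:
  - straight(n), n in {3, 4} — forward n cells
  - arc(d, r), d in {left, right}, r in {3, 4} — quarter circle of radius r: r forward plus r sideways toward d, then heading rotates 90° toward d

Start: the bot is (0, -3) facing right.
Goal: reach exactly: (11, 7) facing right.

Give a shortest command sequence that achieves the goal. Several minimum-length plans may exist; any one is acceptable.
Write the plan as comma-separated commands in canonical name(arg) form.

arc(left, 4), straight(3), arc(right, 3), straight(4)

from: (0, -3) facing right
[1] after arc(left, 4): (4, 1) facing up
[2] after straight(3): (4, 4) facing up
[3] after arc(right, 3): (7, 7) facing right
[4] after straight(4): (11, 7) facing right
no 3-step plan works, so 4 is optimal.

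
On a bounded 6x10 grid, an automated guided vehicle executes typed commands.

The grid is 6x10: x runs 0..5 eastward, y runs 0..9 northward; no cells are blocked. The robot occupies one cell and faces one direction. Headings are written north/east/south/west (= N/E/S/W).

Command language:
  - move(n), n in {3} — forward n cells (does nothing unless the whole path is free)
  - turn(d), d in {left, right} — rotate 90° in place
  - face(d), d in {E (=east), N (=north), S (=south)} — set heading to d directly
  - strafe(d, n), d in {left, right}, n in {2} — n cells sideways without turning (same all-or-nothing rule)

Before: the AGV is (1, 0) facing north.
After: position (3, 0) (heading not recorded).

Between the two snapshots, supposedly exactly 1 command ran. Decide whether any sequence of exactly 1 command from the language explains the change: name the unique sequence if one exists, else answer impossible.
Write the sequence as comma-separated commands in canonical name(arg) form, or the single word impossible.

begin: (1, 0) facing north
1. strafe(right, 2) → (3, 0) facing north
all 8 alternatives checked — unique.

strafe(right, 2)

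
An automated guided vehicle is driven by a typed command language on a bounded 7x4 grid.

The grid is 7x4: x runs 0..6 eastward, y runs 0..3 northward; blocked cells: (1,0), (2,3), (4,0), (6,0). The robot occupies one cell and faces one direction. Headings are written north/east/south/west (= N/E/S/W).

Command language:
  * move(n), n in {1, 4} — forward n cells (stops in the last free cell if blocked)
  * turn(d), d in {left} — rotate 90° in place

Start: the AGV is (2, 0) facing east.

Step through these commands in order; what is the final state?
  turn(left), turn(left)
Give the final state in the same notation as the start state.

(2, 0) facing west

initial: (2, 0) facing east
step 1 (turn(left)): (2, 0) facing north
step 2 (turn(left)): (2, 0) facing west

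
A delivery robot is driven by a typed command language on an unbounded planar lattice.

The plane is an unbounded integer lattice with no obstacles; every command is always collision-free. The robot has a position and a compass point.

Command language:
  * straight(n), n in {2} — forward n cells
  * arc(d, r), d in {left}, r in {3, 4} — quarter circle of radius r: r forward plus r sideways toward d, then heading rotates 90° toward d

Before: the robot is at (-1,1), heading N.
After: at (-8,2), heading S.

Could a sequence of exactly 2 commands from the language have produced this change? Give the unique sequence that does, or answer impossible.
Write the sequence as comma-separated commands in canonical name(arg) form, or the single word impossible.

key: cell and facing (now S) both changed — the 2 commands mix motion and turning
initial: at (-1,1), heading N
[1] after arc(left, 4): at (-5,5), heading W
[2] after arc(left, 3): at (-8,2), heading S
no rival 2-sequence matches.

arc(left, 4), arc(left, 3)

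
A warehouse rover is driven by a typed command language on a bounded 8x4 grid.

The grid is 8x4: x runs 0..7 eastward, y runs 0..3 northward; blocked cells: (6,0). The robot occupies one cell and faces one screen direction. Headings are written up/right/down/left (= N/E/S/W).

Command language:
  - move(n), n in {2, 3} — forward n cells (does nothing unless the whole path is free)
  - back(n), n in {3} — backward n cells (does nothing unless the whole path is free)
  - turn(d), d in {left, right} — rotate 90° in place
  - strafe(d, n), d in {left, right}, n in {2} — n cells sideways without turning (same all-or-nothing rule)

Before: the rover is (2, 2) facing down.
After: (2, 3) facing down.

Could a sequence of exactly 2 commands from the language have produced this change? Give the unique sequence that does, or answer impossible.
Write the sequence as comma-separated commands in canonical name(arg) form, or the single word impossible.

move(2), back(3)

key: order matters: swapping move(2) and back(3) lands elsewhere
from: (2, 2) facing down
step 1 (move(2)): (2, 0) facing down
step 2 (back(3)): (2, 3) facing down
all 49 alternatives checked — unique.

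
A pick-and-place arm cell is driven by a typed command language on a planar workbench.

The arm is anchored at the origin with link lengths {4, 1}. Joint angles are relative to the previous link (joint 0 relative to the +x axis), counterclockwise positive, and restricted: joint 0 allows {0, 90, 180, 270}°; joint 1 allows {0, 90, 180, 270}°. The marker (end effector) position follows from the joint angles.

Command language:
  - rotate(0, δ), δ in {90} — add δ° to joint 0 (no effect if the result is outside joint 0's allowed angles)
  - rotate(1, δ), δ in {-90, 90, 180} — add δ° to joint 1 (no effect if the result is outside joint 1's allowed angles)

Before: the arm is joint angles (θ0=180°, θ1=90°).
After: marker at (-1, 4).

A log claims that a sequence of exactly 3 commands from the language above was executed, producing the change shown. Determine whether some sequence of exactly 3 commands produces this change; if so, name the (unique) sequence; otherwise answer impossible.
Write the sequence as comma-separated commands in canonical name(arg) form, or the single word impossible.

rotate(0, 90), rotate(0, 90), rotate(0, 90)

t0: joint angles (θ0=180°, θ1=90°)
step 1 (rotate(0, 90)): joint angles (θ0=270°, θ1=90°)
step 2 (rotate(0, 90)): joint angles (θ0=0°, θ1=90°)
step 3 (rotate(0, 90)): joint angles (θ0=90°, θ1=90°)
no other 3-command option fits: unique.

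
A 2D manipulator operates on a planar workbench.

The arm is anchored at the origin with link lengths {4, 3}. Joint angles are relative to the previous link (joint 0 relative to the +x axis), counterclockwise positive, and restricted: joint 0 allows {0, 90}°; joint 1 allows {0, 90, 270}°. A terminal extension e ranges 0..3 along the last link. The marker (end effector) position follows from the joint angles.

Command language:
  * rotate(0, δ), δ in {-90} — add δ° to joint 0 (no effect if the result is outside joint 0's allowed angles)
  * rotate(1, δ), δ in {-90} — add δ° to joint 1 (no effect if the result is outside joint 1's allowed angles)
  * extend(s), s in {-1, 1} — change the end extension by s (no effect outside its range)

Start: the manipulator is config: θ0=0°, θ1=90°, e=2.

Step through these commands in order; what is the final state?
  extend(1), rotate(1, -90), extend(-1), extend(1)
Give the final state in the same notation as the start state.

config: θ0=0°, θ1=0°, e=3

initial: config: θ0=0°, θ1=90°, e=2
step 1 (extend(1)): config: θ0=0°, θ1=90°, e=3
step 2 (rotate(1, -90)): config: θ0=0°, θ1=0°, e=3
step 3 (extend(-1)): config: θ0=0°, θ1=0°, e=2
step 4 (extend(1)): config: θ0=0°, θ1=0°, e=3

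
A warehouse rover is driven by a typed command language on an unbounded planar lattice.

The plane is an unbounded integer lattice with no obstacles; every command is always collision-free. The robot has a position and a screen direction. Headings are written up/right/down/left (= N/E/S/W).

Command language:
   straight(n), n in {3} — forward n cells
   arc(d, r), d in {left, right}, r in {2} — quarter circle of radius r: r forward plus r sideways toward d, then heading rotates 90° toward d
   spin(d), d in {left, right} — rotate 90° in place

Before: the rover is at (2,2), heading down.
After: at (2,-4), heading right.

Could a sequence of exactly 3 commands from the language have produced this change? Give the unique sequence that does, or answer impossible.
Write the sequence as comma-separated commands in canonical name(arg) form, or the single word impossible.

key: order matters: swapping straight(3) and spin(left) lands elsewhere
initial: at (2,2), heading down
step 1 (straight(3)): at (2,-1), heading down
step 2 (straight(3)): at (2,-4), heading down
step 3 (spin(left)): at (2,-4), heading right
no rival 3-sequence matches.

straight(3), straight(3), spin(left)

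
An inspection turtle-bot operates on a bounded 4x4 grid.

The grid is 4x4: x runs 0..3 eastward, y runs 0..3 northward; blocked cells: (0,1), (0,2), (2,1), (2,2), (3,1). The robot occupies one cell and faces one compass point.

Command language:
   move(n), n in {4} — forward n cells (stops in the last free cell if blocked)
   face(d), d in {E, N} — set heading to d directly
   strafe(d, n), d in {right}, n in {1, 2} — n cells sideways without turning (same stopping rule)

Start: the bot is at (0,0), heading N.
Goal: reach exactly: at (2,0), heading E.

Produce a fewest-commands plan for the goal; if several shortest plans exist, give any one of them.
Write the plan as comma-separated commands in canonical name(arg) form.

from: at (0,0), heading N
step 1 (strafe(right, 2)): at (2,0), heading N
step 2 (face(E)): at (2,0), heading E
no 1-step plan works, so 2 is optimal.

strafe(right, 2), face(E)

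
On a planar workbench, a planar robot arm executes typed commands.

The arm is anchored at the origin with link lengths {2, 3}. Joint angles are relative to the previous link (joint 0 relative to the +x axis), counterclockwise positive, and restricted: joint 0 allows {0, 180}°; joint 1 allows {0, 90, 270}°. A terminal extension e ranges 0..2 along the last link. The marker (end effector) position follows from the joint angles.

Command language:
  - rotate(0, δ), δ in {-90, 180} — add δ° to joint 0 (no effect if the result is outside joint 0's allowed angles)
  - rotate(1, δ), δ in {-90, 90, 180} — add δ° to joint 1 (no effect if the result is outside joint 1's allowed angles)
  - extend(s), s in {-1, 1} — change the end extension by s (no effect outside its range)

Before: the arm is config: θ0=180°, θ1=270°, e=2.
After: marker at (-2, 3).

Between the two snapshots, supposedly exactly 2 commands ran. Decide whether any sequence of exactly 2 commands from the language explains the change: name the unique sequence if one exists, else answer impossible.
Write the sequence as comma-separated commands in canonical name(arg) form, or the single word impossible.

extend(-1), extend(-1)

t0: config: θ0=180°, θ1=270°, e=2
[1] after extend(-1): config: θ0=180°, θ1=270°, e=1
[2] after extend(-1): config: θ0=180°, θ1=270°, e=0
no other 2-command option fits: unique.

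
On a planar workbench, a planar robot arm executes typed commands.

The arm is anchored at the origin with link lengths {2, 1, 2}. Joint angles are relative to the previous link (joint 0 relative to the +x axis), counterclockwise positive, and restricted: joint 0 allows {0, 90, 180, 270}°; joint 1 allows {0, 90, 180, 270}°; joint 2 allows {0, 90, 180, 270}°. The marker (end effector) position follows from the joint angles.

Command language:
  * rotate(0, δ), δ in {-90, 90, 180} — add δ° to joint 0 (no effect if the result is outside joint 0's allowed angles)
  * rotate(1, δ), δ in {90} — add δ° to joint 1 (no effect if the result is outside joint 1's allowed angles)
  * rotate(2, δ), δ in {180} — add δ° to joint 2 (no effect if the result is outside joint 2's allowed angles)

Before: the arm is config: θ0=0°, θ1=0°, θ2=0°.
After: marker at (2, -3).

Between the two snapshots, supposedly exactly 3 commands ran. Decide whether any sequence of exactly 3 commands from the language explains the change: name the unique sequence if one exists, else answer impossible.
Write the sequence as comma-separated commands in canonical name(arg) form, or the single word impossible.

t0: config: θ0=0°, θ1=0°, θ2=0°
step 1 (rotate(1, 90)): config: θ0=0°, θ1=90°, θ2=0°
step 2 (rotate(1, 90)): config: θ0=0°, θ1=180°, θ2=0°
step 3 (rotate(1, 90)): config: θ0=0°, θ1=270°, θ2=0°
uniquely the one of 125 3-step routes that fits.

rotate(1, 90), rotate(1, 90), rotate(1, 90)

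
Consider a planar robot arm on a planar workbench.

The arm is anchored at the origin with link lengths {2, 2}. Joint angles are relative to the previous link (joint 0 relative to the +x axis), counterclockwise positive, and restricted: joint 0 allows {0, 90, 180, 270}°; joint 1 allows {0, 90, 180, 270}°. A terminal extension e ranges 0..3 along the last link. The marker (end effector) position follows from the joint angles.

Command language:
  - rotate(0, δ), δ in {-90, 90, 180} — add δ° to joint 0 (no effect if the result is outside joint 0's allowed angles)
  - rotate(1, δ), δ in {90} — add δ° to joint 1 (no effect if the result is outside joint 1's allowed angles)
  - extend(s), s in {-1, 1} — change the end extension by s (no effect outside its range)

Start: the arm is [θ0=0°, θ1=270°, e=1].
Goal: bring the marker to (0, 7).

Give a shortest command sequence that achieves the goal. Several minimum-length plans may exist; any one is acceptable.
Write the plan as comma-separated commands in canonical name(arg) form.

rotate(0, 90), rotate(1, 90), extend(1), extend(1)

initial: [θ0=0°, θ1=270°, e=1]
1. rotate(0, 90) → [θ0=90°, θ1=270°, e=1]
2. rotate(1, 90) → [θ0=90°, θ1=0°, e=1]
3. extend(1) → [θ0=90°, θ1=0°, e=2]
4. extend(1) → [θ0=90°, θ1=0°, e=3]
minimal: 4 command(s), checked below 4.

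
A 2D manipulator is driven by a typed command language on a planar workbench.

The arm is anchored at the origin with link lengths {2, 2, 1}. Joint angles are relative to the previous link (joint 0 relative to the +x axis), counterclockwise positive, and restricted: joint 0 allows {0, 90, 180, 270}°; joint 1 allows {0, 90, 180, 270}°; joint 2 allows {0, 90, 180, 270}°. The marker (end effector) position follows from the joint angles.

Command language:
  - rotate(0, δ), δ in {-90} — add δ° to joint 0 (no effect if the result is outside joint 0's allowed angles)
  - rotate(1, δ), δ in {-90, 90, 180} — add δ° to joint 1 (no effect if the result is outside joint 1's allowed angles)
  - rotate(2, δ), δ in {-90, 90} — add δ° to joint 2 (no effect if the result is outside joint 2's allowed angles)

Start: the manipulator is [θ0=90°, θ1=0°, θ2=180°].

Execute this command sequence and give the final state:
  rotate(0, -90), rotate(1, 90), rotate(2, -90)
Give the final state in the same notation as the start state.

from: [θ0=90°, θ1=0°, θ2=180°]
[1] after rotate(0, -90): [θ0=0°, θ1=0°, θ2=180°]
[2] after rotate(1, 90): [θ0=0°, θ1=90°, θ2=180°]
[3] after rotate(2, -90): [θ0=0°, θ1=90°, θ2=90°]

[θ0=0°, θ1=90°, θ2=90°]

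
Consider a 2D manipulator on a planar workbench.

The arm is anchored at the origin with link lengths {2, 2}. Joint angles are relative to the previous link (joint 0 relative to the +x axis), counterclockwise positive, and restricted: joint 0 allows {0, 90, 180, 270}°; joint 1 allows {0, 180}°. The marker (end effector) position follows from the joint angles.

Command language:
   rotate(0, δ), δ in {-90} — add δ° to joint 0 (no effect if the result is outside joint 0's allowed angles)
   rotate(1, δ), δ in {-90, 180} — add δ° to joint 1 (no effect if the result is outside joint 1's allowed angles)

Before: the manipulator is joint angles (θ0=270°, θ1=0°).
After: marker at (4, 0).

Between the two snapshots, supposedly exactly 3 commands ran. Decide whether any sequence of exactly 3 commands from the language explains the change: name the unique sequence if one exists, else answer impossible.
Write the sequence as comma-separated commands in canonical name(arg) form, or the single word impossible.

rotate(0, -90), rotate(0, -90), rotate(0, -90)

initial: joint angles (θ0=270°, θ1=0°)
step 1 (rotate(0, -90)): joint angles (θ0=180°, θ1=0°)
step 2 (rotate(0, -90)): joint angles (θ0=90°, θ1=0°)
step 3 (rotate(0, -90)): joint angles (θ0=0°, θ1=0°)
uniquely the one of 27 3-step routes that fits.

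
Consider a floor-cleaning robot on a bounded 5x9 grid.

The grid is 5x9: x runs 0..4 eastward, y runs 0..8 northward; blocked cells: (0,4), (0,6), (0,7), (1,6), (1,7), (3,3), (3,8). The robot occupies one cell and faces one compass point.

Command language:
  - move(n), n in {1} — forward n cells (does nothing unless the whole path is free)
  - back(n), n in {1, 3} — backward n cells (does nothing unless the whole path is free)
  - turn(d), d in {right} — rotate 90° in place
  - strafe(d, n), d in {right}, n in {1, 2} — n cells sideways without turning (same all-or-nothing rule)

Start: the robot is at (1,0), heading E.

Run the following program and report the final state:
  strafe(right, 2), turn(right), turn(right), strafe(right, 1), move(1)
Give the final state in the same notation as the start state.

initial: at (1,0), heading E
1. strafe(right, 2) → at (1,0), heading E
2. turn(right) → at (1,0), heading S
3. turn(right) → at (1,0), heading W
4. strafe(right, 1) → at (1,1), heading W
5. move(1) → at (0,1), heading W

at (0,1), heading W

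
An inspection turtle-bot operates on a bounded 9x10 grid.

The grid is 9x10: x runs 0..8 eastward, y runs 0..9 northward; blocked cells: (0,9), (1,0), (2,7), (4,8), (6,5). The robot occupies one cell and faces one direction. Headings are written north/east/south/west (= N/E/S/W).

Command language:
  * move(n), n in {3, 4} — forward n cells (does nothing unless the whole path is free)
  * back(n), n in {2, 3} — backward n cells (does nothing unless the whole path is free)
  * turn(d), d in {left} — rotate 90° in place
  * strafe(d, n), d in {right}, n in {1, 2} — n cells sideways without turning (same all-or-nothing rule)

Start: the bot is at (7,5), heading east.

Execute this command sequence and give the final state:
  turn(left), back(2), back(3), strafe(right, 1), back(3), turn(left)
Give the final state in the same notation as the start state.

at (8,0), heading west

t0: at (7,5), heading east
step 1 (turn(left)): at (7,5), heading north
step 2 (back(2)): at (7,3), heading north
step 3 (back(3)): at (7,0), heading north
step 4 (strafe(right, 1)): at (8,0), heading north
step 5 (back(3)): at (8,0), heading north
step 6 (turn(left)): at (8,0), heading west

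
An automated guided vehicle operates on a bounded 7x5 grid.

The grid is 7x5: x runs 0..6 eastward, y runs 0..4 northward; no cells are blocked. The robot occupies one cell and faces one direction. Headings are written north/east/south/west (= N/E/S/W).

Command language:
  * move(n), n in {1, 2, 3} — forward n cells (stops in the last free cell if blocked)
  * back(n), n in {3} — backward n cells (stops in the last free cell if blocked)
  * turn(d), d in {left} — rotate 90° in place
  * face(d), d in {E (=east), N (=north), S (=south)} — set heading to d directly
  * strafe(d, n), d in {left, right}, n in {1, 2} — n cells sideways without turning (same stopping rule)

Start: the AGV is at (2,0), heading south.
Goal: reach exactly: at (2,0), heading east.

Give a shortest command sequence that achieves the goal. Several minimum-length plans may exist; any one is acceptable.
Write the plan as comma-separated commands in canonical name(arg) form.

turn(left)

from: at (2,0), heading south
1. turn(left) → at (2,0), heading east
minimal: 1 command(s), checked below 1.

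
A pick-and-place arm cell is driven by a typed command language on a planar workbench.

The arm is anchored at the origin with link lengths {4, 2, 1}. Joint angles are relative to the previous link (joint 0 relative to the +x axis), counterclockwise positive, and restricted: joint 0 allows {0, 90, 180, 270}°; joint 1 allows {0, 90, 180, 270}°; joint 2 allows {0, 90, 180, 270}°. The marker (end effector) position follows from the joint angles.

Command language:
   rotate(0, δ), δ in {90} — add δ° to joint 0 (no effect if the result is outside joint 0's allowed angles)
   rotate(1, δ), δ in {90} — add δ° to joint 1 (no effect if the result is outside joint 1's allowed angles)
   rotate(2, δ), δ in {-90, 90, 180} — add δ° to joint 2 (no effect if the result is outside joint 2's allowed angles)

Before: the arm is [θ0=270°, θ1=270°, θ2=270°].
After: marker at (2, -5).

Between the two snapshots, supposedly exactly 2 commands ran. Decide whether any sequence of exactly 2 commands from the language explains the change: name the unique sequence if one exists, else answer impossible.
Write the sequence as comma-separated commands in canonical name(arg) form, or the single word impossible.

rotate(1, 90), rotate(1, 90)

t0: [θ0=270°, θ1=270°, θ2=270°]
t=1 rotate(1, 90) ⇒ [θ0=270°, θ1=0°, θ2=270°]
t=2 rotate(1, 90) ⇒ [θ0=270°, θ1=90°, θ2=270°]
no other 2-command option fits: unique.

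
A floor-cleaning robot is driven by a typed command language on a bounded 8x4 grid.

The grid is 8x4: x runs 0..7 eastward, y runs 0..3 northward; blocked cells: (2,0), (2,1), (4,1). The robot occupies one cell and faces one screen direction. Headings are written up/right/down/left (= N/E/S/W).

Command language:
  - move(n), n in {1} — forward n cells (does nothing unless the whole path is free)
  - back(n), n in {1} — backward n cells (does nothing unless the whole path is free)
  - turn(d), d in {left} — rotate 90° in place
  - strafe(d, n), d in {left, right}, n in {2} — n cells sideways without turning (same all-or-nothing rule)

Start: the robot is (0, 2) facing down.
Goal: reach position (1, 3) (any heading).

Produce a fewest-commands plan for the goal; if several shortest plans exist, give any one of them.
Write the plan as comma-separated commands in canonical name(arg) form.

back(1), turn(left), move(1)

start: (0, 2) facing down
[1] after back(1): (0, 3) facing down
[2] after turn(left): (0, 3) facing right
[3] after move(1): (1, 3) facing right
shorter routes all fall short; 3 is best.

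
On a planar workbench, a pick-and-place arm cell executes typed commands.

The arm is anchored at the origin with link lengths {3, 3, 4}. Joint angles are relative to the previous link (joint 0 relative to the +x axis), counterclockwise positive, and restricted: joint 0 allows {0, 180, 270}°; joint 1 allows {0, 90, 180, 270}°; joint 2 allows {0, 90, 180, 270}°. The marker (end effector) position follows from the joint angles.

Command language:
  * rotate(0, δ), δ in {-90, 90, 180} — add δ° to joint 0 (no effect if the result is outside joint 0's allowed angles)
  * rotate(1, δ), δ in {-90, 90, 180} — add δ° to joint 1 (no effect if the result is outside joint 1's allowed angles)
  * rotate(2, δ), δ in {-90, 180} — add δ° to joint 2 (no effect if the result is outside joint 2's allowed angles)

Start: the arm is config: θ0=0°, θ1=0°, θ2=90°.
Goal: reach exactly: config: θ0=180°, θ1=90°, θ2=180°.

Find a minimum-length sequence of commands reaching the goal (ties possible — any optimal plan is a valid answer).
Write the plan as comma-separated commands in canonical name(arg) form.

rotate(2, -90), rotate(2, 180), rotate(1, 90), rotate(0, 180)

start: config: θ0=0°, θ1=0°, θ2=90°
1. rotate(2, -90) → config: θ0=0°, θ1=0°, θ2=0°
2. rotate(2, 180) → config: θ0=0°, θ1=0°, θ2=180°
3. rotate(1, 90) → config: θ0=0°, θ1=90°, θ2=180°
4. rotate(0, 180) → config: θ0=180°, θ1=90°, θ2=180°
minimal: 4 command(s), checked below 4.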